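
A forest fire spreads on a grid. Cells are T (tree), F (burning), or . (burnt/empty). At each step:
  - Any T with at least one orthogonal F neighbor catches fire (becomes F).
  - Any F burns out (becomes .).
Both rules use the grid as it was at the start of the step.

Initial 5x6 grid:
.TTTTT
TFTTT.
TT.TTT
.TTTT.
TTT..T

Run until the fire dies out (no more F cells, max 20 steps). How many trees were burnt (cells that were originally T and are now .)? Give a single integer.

Step 1: +4 fires, +1 burnt (F count now 4)
Step 2: +4 fires, +4 burnt (F count now 4)
Step 3: +5 fires, +4 burnt (F count now 5)
Step 4: +5 fires, +5 burnt (F count now 5)
Step 5: +3 fires, +5 burnt (F count now 3)
Step 6: +0 fires, +3 burnt (F count now 0)
Fire out after step 6
Initially T: 22, now '.': 29
Total burnt (originally-T cells now '.'): 21

Answer: 21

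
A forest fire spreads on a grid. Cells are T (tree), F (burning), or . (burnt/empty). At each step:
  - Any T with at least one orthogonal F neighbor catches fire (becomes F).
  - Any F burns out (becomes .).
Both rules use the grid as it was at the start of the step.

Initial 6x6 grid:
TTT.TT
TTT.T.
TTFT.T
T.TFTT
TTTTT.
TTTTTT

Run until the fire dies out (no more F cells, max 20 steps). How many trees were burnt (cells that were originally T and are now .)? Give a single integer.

Step 1: +6 fires, +2 burnt (F count now 6)
Step 2: +7 fires, +6 burnt (F count now 7)
Step 3: +7 fires, +7 burnt (F count now 7)
Step 4: +4 fires, +7 burnt (F count now 4)
Step 5: +1 fires, +4 burnt (F count now 1)
Step 6: +0 fires, +1 burnt (F count now 0)
Fire out after step 6
Initially T: 28, now '.': 33
Total burnt (originally-T cells now '.'): 25

Answer: 25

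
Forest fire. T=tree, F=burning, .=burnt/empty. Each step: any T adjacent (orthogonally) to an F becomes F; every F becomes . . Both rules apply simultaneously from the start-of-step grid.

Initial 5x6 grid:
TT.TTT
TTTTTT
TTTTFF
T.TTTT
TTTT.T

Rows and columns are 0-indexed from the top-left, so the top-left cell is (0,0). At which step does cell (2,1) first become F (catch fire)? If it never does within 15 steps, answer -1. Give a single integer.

Step 1: cell (2,1)='T' (+5 fires, +2 burnt)
Step 2: cell (2,1)='T' (+6 fires, +5 burnt)
Step 3: cell (2,1)='F' (+5 fires, +6 burnt)
  -> target ignites at step 3
Step 4: cell (2,1)='.' (+3 fires, +5 burnt)
Step 5: cell (2,1)='.' (+4 fires, +3 burnt)
Step 6: cell (2,1)='.' (+2 fires, +4 burnt)
Step 7: cell (2,1)='.' (+0 fires, +2 burnt)
  fire out at step 7

3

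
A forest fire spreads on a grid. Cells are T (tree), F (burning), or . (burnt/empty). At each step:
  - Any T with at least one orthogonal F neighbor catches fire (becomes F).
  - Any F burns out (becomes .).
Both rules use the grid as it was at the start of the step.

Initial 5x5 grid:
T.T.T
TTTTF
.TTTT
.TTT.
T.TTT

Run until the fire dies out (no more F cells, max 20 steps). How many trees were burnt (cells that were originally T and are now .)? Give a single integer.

Step 1: +3 fires, +1 burnt (F count now 3)
Step 2: +2 fires, +3 burnt (F count now 2)
Step 3: +4 fires, +2 burnt (F count now 4)
Step 4: +4 fires, +4 burnt (F count now 4)
Step 5: +4 fires, +4 burnt (F count now 4)
Step 6: +0 fires, +4 burnt (F count now 0)
Fire out after step 6
Initially T: 18, now '.': 24
Total burnt (originally-T cells now '.'): 17

Answer: 17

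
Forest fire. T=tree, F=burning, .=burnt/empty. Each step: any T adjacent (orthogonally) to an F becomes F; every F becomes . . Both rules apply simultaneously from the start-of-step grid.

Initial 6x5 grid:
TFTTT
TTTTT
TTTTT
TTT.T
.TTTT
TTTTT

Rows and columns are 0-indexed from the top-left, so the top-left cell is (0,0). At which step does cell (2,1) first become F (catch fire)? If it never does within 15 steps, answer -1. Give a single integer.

Step 1: cell (2,1)='T' (+3 fires, +1 burnt)
Step 2: cell (2,1)='F' (+4 fires, +3 burnt)
  -> target ignites at step 2
Step 3: cell (2,1)='.' (+5 fires, +4 burnt)
Step 4: cell (2,1)='.' (+5 fires, +5 burnt)
Step 5: cell (2,1)='.' (+3 fires, +5 burnt)
Step 6: cell (2,1)='.' (+4 fires, +3 burnt)
Step 7: cell (2,1)='.' (+2 fires, +4 burnt)
Step 8: cell (2,1)='.' (+1 fires, +2 burnt)
Step 9: cell (2,1)='.' (+0 fires, +1 burnt)
  fire out at step 9

2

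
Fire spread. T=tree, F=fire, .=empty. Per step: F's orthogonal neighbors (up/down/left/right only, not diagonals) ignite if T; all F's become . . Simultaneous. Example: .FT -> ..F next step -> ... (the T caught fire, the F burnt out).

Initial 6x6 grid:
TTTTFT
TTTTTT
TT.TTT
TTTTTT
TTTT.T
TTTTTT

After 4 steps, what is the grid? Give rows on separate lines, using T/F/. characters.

Step 1: 3 trees catch fire, 1 burn out
  TTTF.F
  TTTTFT
  TT.TTT
  TTTTTT
  TTTT.T
  TTTTTT
Step 2: 4 trees catch fire, 3 burn out
  TTF...
  TTTF.F
  TT.TFT
  TTTTTT
  TTTT.T
  TTTTTT
Step 3: 5 trees catch fire, 4 burn out
  TF....
  TTF...
  TT.F.F
  TTTTFT
  TTTT.T
  TTTTTT
Step 4: 4 trees catch fire, 5 burn out
  F.....
  TF....
  TT....
  TTTF.F
  TTTT.T
  TTTTTT

F.....
TF....
TT....
TTTF.F
TTTT.T
TTTTTT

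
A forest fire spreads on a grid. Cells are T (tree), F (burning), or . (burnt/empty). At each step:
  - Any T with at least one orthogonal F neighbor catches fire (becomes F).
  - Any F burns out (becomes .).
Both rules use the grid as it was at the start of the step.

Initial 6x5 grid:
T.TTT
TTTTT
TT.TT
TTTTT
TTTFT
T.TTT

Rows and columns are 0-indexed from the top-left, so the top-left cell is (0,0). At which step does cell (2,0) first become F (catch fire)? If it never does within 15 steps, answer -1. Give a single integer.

Step 1: cell (2,0)='T' (+4 fires, +1 burnt)
Step 2: cell (2,0)='T' (+6 fires, +4 burnt)
Step 3: cell (2,0)='T' (+4 fires, +6 burnt)
Step 4: cell (2,0)='T' (+6 fires, +4 burnt)
Step 5: cell (2,0)='F' (+4 fires, +6 burnt)
  -> target ignites at step 5
Step 6: cell (2,0)='.' (+1 fires, +4 burnt)
Step 7: cell (2,0)='.' (+1 fires, +1 burnt)
Step 8: cell (2,0)='.' (+0 fires, +1 burnt)
  fire out at step 8

5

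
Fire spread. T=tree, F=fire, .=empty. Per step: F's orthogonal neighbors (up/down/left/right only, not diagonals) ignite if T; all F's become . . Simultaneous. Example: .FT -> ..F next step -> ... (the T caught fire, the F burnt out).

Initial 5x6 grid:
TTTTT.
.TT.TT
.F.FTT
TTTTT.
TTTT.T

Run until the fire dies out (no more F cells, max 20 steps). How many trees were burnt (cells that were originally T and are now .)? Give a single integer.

Step 1: +4 fires, +2 burnt (F count now 4)
Step 2: +9 fires, +4 burnt (F count now 9)
Step 3: +6 fires, +9 burnt (F count now 6)
Step 4: +1 fires, +6 burnt (F count now 1)
Step 5: +0 fires, +1 burnt (F count now 0)
Fire out after step 5
Initially T: 21, now '.': 29
Total burnt (originally-T cells now '.'): 20

Answer: 20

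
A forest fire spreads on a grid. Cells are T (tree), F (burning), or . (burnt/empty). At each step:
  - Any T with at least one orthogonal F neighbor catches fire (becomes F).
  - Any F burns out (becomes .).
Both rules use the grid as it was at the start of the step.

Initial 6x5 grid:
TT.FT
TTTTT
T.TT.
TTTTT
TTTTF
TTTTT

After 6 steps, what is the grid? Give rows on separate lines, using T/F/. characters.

Step 1: 5 trees catch fire, 2 burn out
  TT..F
  TTTFT
  T.TT.
  TTTTF
  TTTF.
  TTTTF
Step 2: 6 trees catch fire, 5 burn out
  TT...
  TTF.F
  T.TF.
  TTTF.
  TTF..
  TTTF.
Step 3: 5 trees catch fire, 6 burn out
  TT...
  TF...
  T.F..
  TTF..
  TF...
  TTF..
Step 4: 5 trees catch fire, 5 burn out
  TF...
  F....
  T....
  TF...
  F....
  TF...
Step 5: 4 trees catch fire, 5 burn out
  F....
  .....
  F....
  F....
  .....
  F....
Step 6: 0 trees catch fire, 4 burn out
  .....
  .....
  .....
  .....
  .....
  .....

.....
.....
.....
.....
.....
.....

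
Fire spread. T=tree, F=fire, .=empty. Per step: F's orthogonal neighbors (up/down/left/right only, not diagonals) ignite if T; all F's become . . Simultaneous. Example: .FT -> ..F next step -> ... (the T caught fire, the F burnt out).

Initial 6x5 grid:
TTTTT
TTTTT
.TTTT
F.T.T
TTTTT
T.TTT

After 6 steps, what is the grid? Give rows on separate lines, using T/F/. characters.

Step 1: 1 trees catch fire, 1 burn out
  TTTTT
  TTTTT
  .TTTT
  ..T.T
  FTTTT
  T.TTT
Step 2: 2 trees catch fire, 1 burn out
  TTTTT
  TTTTT
  .TTTT
  ..T.T
  .FTTT
  F.TTT
Step 3: 1 trees catch fire, 2 burn out
  TTTTT
  TTTTT
  .TTTT
  ..T.T
  ..FTT
  ..TTT
Step 4: 3 trees catch fire, 1 burn out
  TTTTT
  TTTTT
  .TTTT
  ..F.T
  ...FT
  ..FTT
Step 5: 3 trees catch fire, 3 burn out
  TTTTT
  TTTTT
  .TFTT
  ....T
  ....F
  ...FT
Step 6: 5 trees catch fire, 3 burn out
  TTTTT
  TTFTT
  .F.FT
  ....F
  .....
  ....F

TTTTT
TTFTT
.F.FT
....F
.....
....F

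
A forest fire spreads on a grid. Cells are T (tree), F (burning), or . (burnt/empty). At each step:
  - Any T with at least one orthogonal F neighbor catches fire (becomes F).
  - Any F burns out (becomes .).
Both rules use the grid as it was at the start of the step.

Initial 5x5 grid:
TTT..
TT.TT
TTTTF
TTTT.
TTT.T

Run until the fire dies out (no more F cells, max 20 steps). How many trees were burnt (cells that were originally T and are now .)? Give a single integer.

Answer: 18

Derivation:
Step 1: +2 fires, +1 burnt (F count now 2)
Step 2: +3 fires, +2 burnt (F count now 3)
Step 3: +2 fires, +3 burnt (F count now 2)
Step 4: +4 fires, +2 burnt (F count now 4)
Step 5: +4 fires, +4 burnt (F count now 4)
Step 6: +3 fires, +4 burnt (F count now 3)
Step 7: +0 fires, +3 burnt (F count now 0)
Fire out after step 7
Initially T: 19, now '.': 24
Total burnt (originally-T cells now '.'): 18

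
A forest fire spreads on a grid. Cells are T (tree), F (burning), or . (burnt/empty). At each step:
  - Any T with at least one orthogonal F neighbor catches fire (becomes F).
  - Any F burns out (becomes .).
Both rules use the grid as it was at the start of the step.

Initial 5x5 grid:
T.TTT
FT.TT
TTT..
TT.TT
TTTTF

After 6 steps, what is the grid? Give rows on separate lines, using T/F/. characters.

Step 1: 5 trees catch fire, 2 burn out
  F.TTT
  .F.TT
  FTT..
  TT.TF
  TTTF.
Step 2: 4 trees catch fire, 5 burn out
  ..TTT
  ...TT
  .FT..
  FT.F.
  TTF..
Step 3: 4 trees catch fire, 4 burn out
  ..TTT
  ...TT
  ..F..
  .F...
  FF...
Step 4: 0 trees catch fire, 4 burn out
  ..TTT
  ...TT
  .....
  .....
  .....
Step 5: 0 trees catch fire, 0 burn out
  ..TTT
  ...TT
  .....
  .....
  .....
Step 6: 0 trees catch fire, 0 burn out
  ..TTT
  ...TT
  .....
  .....
  .....

..TTT
...TT
.....
.....
.....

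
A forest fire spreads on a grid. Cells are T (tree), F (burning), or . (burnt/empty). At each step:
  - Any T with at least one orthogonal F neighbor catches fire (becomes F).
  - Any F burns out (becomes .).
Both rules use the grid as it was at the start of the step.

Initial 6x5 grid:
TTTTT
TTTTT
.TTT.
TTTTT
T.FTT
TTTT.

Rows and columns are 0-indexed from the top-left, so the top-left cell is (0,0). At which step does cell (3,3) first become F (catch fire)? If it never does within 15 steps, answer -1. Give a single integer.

Step 1: cell (3,3)='T' (+3 fires, +1 burnt)
Step 2: cell (3,3)='F' (+6 fires, +3 burnt)
  -> target ignites at step 2
Step 3: cell (3,3)='.' (+6 fires, +6 burnt)
Step 4: cell (3,3)='.' (+4 fires, +6 burnt)
Step 5: cell (3,3)='.' (+4 fires, +4 burnt)
Step 6: cell (3,3)='.' (+2 fires, +4 burnt)
Step 7: cell (3,3)='.' (+0 fires, +2 burnt)
  fire out at step 7

2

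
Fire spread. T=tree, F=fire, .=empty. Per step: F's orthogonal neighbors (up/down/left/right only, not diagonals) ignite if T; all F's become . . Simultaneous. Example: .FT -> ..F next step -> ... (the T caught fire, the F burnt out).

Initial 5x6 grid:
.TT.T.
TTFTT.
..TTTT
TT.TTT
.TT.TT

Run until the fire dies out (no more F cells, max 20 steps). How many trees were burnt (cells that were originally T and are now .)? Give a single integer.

Step 1: +4 fires, +1 burnt (F count now 4)
Step 2: +4 fires, +4 burnt (F count now 4)
Step 3: +3 fires, +4 burnt (F count now 3)
Step 4: +2 fires, +3 burnt (F count now 2)
Step 5: +2 fires, +2 burnt (F count now 2)
Step 6: +1 fires, +2 burnt (F count now 1)
Step 7: +0 fires, +1 burnt (F count now 0)
Fire out after step 7
Initially T: 20, now '.': 26
Total burnt (originally-T cells now '.'): 16

Answer: 16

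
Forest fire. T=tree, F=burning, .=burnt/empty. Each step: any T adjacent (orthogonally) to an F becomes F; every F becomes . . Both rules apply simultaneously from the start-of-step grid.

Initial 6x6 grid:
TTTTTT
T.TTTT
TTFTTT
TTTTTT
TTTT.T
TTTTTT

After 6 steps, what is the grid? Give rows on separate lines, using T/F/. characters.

Step 1: 4 trees catch fire, 1 burn out
  TTTTTT
  T.FTTT
  TF.FTT
  TTFTTT
  TTTT.T
  TTTTTT
Step 2: 7 trees catch fire, 4 burn out
  TTFTTT
  T..FTT
  F...FT
  TF.FTT
  TTFT.T
  TTTTTT
Step 3: 10 trees catch fire, 7 burn out
  TF.FTT
  F...FT
  .....F
  F...FT
  TF.F.T
  TTFTTT
Step 4: 7 trees catch fire, 10 burn out
  F...FT
  .....F
  ......
  .....F
  F....T
  TF.FTT
Step 5: 4 trees catch fire, 7 burn out
  .....F
  ......
  ......
  ......
  .....F
  F...FT
Step 6: 1 trees catch fire, 4 burn out
  ......
  ......
  ......
  ......
  ......
  .....F

......
......
......
......
......
.....F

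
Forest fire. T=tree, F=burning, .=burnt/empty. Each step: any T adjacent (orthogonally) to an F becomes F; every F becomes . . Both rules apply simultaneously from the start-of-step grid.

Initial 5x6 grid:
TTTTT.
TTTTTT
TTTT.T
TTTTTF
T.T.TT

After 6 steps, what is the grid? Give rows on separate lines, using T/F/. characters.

Step 1: 3 trees catch fire, 1 burn out
  TTTTT.
  TTTTTT
  TTTT.F
  TTTTF.
  T.T.TF
Step 2: 3 trees catch fire, 3 burn out
  TTTTT.
  TTTTTF
  TTTT..
  TTTF..
  T.T.F.
Step 3: 3 trees catch fire, 3 burn out
  TTTTT.
  TTTTF.
  TTTF..
  TTF...
  T.T...
Step 4: 5 trees catch fire, 3 burn out
  TTTTF.
  TTTF..
  TTF...
  TF....
  T.F...
Step 5: 4 trees catch fire, 5 burn out
  TTTF..
  TTF...
  TF....
  F.....
  T.....
Step 6: 4 trees catch fire, 4 burn out
  TTF...
  TF....
  F.....
  ......
  F.....

TTF...
TF....
F.....
......
F.....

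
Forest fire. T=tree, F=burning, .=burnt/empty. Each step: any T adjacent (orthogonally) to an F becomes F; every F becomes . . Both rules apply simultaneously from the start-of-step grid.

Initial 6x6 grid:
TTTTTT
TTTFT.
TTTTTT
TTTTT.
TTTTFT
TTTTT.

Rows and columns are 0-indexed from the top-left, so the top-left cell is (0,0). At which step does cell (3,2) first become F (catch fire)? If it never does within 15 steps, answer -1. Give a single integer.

Step 1: cell (3,2)='T' (+8 fires, +2 burnt)
Step 2: cell (3,2)='T' (+8 fires, +8 burnt)
Step 3: cell (3,2)='F' (+8 fires, +8 burnt)
  -> target ignites at step 3
Step 4: cell (3,2)='.' (+5 fires, +8 burnt)
Step 5: cell (3,2)='.' (+2 fires, +5 burnt)
Step 6: cell (3,2)='.' (+0 fires, +2 burnt)
  fire out at step 6

3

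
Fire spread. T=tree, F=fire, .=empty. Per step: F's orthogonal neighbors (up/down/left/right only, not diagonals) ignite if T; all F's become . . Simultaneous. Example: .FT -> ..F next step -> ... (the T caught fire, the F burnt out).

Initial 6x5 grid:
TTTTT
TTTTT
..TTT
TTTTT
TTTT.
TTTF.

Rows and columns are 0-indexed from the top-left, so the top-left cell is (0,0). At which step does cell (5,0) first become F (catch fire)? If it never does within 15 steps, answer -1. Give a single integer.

Step 1: cell (5,0)='T' (+2 fires, +1 burnt)
Step 2: cell (5,0)='T' (+3 fires, +2 burnt)
Step 3: cell (5,0)='F' (+5 fires, +3 burnt)
  -> target ignites at step 3
Step 4: cell (5,0)='.' (+5 fires, +5 burnt)
Step 5: cell (5,0)='.' (+4 fires, +5 burnt)
Step 6: cell (5,0)='.' (+3 fires, +4 burnt)
Step 7: cell (5,0)='.' (+2 fires, +3 burnt)
Step 8: cell (5,0)='.' (+1 fires, +2 burnt)
Step 9: cell (5,0)='.' (+0 fires, +1 burnt)
  fire out at step 9

3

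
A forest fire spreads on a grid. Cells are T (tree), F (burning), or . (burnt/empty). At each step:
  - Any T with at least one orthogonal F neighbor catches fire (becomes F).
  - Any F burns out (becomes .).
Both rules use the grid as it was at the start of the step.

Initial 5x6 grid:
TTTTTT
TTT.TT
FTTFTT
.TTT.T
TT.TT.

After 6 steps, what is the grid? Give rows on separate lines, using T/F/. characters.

Step 1: 5 trees catch fire, 2 burn out
  TTTTTT
  FTT.TT
  .FF.FT
  .TTF.T
  TT.TT.
Step 2: 8 trees catch fire, 5 burn out
  FTTTTT
  .FF.FT
  .....F
  .FF..T
  TT.FT.
Step 3: 7 trees catch fire, 8 burn out
  .FFTFT
  .....F
  ......
  .....F
  TF..F.
Step 4: 3 trees catch fire, 7 burn out
  ...F.F
  ......
  ......
  ......
  F.....
Step 5: 0 trees catch fire, 3 burn out
  ......
  ......
  ......
  ......
  ......
Step 6: 0 trees catch fire, 0 burn out
  ......
  ......
  ......
  ......
  ......

......
......
......
......
......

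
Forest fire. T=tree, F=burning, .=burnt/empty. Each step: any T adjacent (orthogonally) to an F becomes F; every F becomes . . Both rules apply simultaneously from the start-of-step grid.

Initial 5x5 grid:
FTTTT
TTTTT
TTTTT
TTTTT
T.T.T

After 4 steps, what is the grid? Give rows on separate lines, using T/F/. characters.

Step 1: 2 trees catch fire, 1 burn out
  .FTTT
  FTTTT
  TTTTT
  TTTTT
  T.T.T
Step 2: 3 trees catch fire, 2 burn out
  ..FTT
  .FTTT
  FTTTT
  TTTTT
  T.T.T
Step 3: 4 trees catch fire, 3 burn out
  ...FT
  ..FTT
  .FTTT
  FTTTT
  T.T.T
Step 4: 5 trees catch fire, 4 burn out
  ....F
  ...FT
  ..FTT
  .FTTT
  F.T.T

....F
...FT
..FTT
.FTTT
F.T.T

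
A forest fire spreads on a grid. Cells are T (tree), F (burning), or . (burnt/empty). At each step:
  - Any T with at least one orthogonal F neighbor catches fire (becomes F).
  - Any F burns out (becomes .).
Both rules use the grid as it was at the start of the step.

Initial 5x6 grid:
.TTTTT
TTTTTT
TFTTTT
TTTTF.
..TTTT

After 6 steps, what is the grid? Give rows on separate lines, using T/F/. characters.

Step 1: 7 trees catch fire, 2 burn out
  .TTTTT
  TFTTTT
  F.FTFT
  TFTF..
  ..TTFT
Step 2: 10 trees catch fire, 7 burn out
  .FTTTT
  F.FTFT
  ...F.F
  F.F...
  ..TF.F
Step 3: 5 trees catch fire, 10 burn out
  ..FTFT
  ...F.F
  ......
  ......
  ..F...
Step 4: 2 trees catch fire, 5 burn out
  ...F.F
  ......
  ......
  ......
  ......
Step 5: 0 trees catch fire, 2 burn out
  ......
  ......
  ......
  ......
  ......
Step 6: 0 trees catch fire, 0 burn out
  ......
  ......
  ......
  ......
  ......

......
......
......
......
......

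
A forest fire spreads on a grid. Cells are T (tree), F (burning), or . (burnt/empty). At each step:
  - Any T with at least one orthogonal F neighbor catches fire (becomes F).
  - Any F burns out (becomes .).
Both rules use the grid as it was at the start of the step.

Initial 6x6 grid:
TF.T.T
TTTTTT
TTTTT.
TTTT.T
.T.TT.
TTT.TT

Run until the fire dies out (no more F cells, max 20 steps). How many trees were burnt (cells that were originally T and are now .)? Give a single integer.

Answer: 26

Derivation:
Step 1: +2 fires, +1 burnt (F count now 2)
Step 2: +3 fires, +2 burnt (F count now 3)
Step 3: +4 fires, +3 burnt (F count now 4)
Step 4: +6 fires, +4 burnt (F count now 6)
Step 5: +4 fires, +6 burnt (F count now 4)
Step 6: +4 fires, +4 burnt (F count now 4)
Step 7: +1 fires, +4 burnt (F count now 1)
Step 8: +1 fires, +1 burnt (F count now 1)
Step 9: +1 fires, +1 burnt (F count now 1)
Step 10: +0 fires, +1 burnt (F count now 0)
Fire out after step 10
Initially T: 27, now '.': 35
Total burnt (originally-T cells now '.'): 26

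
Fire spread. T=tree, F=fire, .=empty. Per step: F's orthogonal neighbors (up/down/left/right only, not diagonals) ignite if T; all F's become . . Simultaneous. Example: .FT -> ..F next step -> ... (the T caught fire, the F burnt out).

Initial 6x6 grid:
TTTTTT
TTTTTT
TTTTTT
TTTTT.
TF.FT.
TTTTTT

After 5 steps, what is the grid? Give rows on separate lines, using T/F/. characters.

Step 1: 6 trees catch fire, 2 burn out
  TTTTTT
  TTTTTT
  TTTTTT
  TFTFT.
  F...F.
  TFTFTT
Step 2: 8 trees catch fire, 6 burn out
  TTTTTT
  TTTTTT
  TFTFTT
  F.F.F.
  ......
  F.F.FT
Step 3: 6 trees catch fire, 8 burn out
  TTTTTT
  TFTFTT
  F.F.FT
  ......
  ......
  .....F
Step 4: 6 trees catch fire, 6 burn out
  TFTFTT
  F.F.FT
  .....F
  ......
  ......
  ......
Step 5: 4 trees catch fire, 6 burn out
  F.F.FT
  .....F
  ......
  ......
  ......
  ......

F.F.FT
.....F
......
......
......
......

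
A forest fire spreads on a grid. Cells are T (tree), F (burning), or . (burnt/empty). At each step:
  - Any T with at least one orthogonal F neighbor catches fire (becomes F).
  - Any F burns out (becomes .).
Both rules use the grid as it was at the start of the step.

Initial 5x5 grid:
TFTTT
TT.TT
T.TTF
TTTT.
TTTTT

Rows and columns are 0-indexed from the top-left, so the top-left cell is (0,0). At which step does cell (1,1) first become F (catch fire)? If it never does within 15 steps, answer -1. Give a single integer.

Step 1: cell (1,1)='F' (+5 fires, +2 burnt)
  -> target ignites at step 1
Step 2: cell (1,1)='.' (+6 fires, +5 burnt)
Step 3: cell (1,1)='.' (+3 fires, +6 burnt)
Step 4: cell (1,1)='.' (+4 fires, +3 burnt)
Step 5: cell (1,1)='.' (+2 fires, +4 burnt)
Step 6: cell (1,1)='.' (+0 fires, +2 burnt)
  fire out at step 6

1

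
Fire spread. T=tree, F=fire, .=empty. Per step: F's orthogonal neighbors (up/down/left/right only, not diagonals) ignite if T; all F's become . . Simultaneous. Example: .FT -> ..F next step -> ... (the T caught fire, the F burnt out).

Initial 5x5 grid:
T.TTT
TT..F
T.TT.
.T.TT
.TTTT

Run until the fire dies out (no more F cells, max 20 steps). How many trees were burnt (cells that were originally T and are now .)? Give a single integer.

Step 1: +1 fires, +1 burnt (F count now 1)
Step 2: +1 fires, +1 burnt (F count now 1)
Step 3: +1 fires, +1 burnt (F count now 1)
Step 4: +0 fires, +1 burnt (F count now 0)
Fire out after step 4
Initially T: 16, now '.': 12
Total burnt (originally-T cells now '.'): 3

Answer: 3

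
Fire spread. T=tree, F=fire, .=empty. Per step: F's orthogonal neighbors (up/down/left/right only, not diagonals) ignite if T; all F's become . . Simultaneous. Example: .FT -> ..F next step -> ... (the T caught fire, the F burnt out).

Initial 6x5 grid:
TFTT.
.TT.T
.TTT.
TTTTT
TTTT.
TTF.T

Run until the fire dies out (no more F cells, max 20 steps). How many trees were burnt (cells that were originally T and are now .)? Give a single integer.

Answer: 19

Derivation:
Step 1: +5 fires, +2 burnt (F count now 5)
Step 2: +7 fires, +5 burnt (F count now 7)
Step 3: +4 fires, +7 burnt (F count now 4)
Step 4: +3 fires, +4 burnt (F count now 3)
Step 5: +0 fires, +3 burnt (F count now 0)
Fire out after step 5
Initially T: 21, now '.': 28
Total burnt (originally-T cells now '.'): 19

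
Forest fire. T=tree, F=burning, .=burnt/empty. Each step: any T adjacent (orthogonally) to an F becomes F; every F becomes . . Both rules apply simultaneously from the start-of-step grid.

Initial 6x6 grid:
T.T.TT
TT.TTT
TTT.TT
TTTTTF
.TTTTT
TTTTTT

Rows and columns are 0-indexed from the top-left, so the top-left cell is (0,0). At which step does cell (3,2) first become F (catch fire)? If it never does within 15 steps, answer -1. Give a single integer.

Step 1: cell (3,2)='T' (+3 fires, +1 burnt)
Step 2: cell (3,2)='T' (+5 fires, +3 burnt)
Step 3: cell (3,2)='F' (+5 fires, +5 burnt)
  -> target ignites at step 3
Step 4: cell (3,2)='.' (+6 fires, +5 burnt)
Step 5: cell (3,2)='.' (+4 fires, +6 burnt)
Step 6: cell (3,2)='.' (+3 fires, +4 burnt)
Step 7: cell (3,2)='.' (+2 fires, +3 burnt)
Step 8: cell (3,2)='.' (+1 fires, +2 burnt)
Step 9: cell (3,2)='.' (+0 fires, +1 burnt)
  fire out at step 9

3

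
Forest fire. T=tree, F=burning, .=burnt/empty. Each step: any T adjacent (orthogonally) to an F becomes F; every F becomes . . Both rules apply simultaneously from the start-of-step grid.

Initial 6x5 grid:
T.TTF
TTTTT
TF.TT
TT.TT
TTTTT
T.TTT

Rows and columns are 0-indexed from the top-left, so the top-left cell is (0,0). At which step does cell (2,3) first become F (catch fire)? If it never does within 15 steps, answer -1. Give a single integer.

Step 1: cell (2,3)='T' (+5 fires, +2 burnt)
Step 2: cell (2,3)='T' (+7 fires, +5 burnt)
Step 3: cell (2,3)='F' (+5 fires, +7 burnt)
  -> target ignites at step 3
Step 4: cell (2,3)='.' (+5 fires, +5 burnt)
Step 5: cell (2,3)='.' (+2 fires, +5 burnt)
Step 6: cell (2,3)='.' (+0 fires, +2 burnt)
  fire out at step 6

3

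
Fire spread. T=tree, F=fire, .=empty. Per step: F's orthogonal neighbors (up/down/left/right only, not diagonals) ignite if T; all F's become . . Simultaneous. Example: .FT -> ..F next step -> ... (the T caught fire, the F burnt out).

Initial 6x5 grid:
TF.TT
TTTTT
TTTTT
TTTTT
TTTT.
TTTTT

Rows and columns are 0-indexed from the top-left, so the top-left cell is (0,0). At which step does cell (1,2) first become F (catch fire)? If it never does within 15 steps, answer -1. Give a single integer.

Step 1: cell (1,2)='T' (+2 fires, +1 burnt)
Step 2: cell (1,2)='F' (+3 fires, +2 burnt)
  -> target ignites at step 2
Step 3: cell (1,2)='.' (+4 fires, +3 burnt)
Step 4: cell (1,2)='.' (+6 fires, +4 burnt)
Step 5: cell (1,2)='.' (+6 fires, +6 burnt)
Step 6: cell (1,2)='.' (+4 fires, +6 burnt)
Step 7: cell (1,2)='.' (+1 fires, +4 burnt)
Step 8: cell (1,2)='.' (+1 fires, +1 burnt)
Step 9: cell (1,2)='.' (+0 fires, +1 burnt)
  fire out at step 9

2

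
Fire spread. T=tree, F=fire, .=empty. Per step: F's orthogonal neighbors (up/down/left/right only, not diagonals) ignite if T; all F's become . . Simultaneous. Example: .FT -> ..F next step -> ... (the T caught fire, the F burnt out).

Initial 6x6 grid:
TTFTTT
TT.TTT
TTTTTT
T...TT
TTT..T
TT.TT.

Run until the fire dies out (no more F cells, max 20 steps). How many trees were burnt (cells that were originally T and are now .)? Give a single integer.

Step 1: +2 fires, +1 burnt (F count now 2)
Step 2: +4 fires, +2 burnt (F count now 4)
Step 3: +5 fires, +4 burnt (F count now 5)
Step 4: +4 fires, +5 burnt (F count now 4)
Step 5: +3 fires, +4 burnt (F count now 3)
Step 6: +2 fires, +3 burnt (F count now 2)
Step 7: +3 fires, +2 burnt (F count now 3)
Step 8: +2 fires, +3 burnt (F count now 2)
Step 9: +0 fires, +2 burnt (F count now 0)
Fire out after step 9
Initially T: 27, now '.': 34
Total burnt (originally-T cells now '.'): 25

Answer: 25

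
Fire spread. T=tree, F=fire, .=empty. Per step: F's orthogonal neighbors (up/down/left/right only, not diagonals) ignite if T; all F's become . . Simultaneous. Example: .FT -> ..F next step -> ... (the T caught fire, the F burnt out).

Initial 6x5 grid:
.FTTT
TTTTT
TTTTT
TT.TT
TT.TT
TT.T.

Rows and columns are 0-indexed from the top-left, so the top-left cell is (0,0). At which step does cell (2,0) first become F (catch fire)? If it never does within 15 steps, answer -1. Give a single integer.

Step 1: cell (2,0)='T' (+2 fires, +1 burnt)
Step 2: cell (2,0)='T' (+4 fires, +2 burnt)
Step 3: cell (2,0)='F' (+5 fires, +4 burnt)
  -> target ignites at step 3
Step 4: cell (2,0)='.' (+4 fires, +5 burnt)
Step 5: cell (2,0)='.' (+4 fires, +4 burnt)
Step 6: cell (2,0)='.' (+3 fires, +4 burnt)
Step 7: cell (2,0)='.' (+2 fires, +3 burnt)
Step 8: cell (2,0)='.' (+0 fires, +2 burnt)
  fire out at step 8

3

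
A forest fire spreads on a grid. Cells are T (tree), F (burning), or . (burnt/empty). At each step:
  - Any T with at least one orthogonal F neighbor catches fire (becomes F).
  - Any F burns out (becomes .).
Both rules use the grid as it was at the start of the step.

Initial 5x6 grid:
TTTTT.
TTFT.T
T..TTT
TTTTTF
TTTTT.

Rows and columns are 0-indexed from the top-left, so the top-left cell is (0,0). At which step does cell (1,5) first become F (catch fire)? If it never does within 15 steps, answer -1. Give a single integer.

Step 1: cell (1,5)='T' (+5 fires, +2 burnt)
Step 2: cell (1,5)='F' (+8 fires, +5 burnt)
  -> target ignites at step 2
Step 3: cell (1,5)='.' (+5 fires, +8 burnt)
Step 4: cell (1,5)='.' (+3 fires, +5 burnt)
Step 5: cell (1,5)='.' (+2 fires, +3 burnt)
Step 6: cell (1,5)='.' (+0 fires, +2 burnt)
  fire out at step 6

2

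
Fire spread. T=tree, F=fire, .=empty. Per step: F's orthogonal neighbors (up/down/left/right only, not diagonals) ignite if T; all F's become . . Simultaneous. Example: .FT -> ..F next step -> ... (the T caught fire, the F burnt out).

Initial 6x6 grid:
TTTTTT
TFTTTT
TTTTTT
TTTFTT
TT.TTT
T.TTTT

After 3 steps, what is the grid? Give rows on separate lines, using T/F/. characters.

Step 1: 8 trees catch fire, 2 burn out
  TFTTTT
  F.FTTT
  TFTFTT
  TTF.FT
  TT.FTT
  T.TTTT
Step 2: 10 trees catch fire, 8 burn out
  F.FTTT
  ...FTT
  F.F.FT
  TF...F
  TT..FT
  T.TFTT
Step 3: 8 trees catch fire, 10 burn out
  ...FTT
  ....FT
  .....F
  F.....
  TF...F
  T.F.FT

...FTT
....FT
.....F
F.....
TF...F
T.F.FT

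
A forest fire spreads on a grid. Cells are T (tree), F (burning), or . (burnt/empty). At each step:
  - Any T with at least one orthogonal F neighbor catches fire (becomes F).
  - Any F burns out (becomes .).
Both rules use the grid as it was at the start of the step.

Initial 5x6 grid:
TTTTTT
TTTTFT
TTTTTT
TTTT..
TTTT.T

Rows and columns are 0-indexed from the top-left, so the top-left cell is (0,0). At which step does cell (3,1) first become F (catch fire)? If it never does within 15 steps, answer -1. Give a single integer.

Step 1: cell (3,1)='T' (+4 fires, +1 burnt)
Step 2: cell (3,1)='T' (+5 fires, +4 burnt)
Step 3: cell (3,1)='T' (+4 fires, +5 burnt)
Step 4: cell (3,1)='T' (+5 fires, +4 burnt)
Step 5: cell (3,1)='F' (+4 fires, +5 burnt)
  -> target ignites at step 5
Step 6: cell (3,1)='.' (+2 fires, +4 burnt)
Step 7: cell (3,1)='.' (+1 fires, +2 burnt)
Step 8: cell (3,1)='.' (+0 fires, +1 burnt)
  fire out at step 8

5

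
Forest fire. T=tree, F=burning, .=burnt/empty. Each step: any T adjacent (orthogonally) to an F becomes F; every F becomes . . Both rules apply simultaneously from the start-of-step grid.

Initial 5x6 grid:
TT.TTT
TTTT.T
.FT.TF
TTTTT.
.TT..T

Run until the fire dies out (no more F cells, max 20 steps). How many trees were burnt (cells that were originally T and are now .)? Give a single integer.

Step 1: +5 fires, +2 burnt (F count now 5)
Step 2: +8 fires, +5 burnt (F count now 8)
Step 3: +5 fires, +8 burnt (F count now 5)
Step 4: +1 fires, +5 burnt (F count now 1)
Step 5: +0 fires, +1 burnt (F count now 0)
Fire out after step 5
Initially T: 20, now '.': 29
Total burnt (originally-T cells now '.'): 19

Answer: 19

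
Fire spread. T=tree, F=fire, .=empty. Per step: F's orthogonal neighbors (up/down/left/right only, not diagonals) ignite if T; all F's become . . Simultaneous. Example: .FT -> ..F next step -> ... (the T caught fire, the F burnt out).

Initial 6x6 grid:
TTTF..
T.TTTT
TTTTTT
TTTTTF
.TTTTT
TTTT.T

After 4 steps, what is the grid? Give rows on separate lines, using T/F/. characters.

Step 1: 5 trees catch fire, 2 burn out
  TTF...
  T.TFTT
  TTTTTF
  TTTTF.
  .TTTTF
  TTTT.T
Step 2: 9 trees catch fire, 5 burn out
  TF....
  T.F.FF
  TTTFF.
  TTTF..
  .TTTF.
  TTTT.F
Step 3: 4 trees catch fire, 9 burn out
  F.....
  T.....
  TTF...
  TTF...
  .TTF..
  TTTT..
Step 4: 5 trees catch fire, 4 burn out
  ......
  F.....
  TF....
  TF....
  .TF...
  TTTF..

......
F.....
TF....
TF....
.TF...
TTTF..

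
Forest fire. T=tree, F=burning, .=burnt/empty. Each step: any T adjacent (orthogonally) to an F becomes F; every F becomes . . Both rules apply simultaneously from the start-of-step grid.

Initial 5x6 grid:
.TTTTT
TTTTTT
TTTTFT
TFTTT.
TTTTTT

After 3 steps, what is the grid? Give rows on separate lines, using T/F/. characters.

Step 1: 8 trees catch fire, 2 burn out
  .TTTTT
  TTTTFT
  TFTF.F
  F.FTF.
  TFTTTT
Step 2: 10 trees catch fire, 8 burn out
  .TTTFT
  TFTF.F
  F.F...
  ...F..
  F.FTFT
Step 3: 7 trees catch fire, 10 burn out
  .FTF.F
  F.F...
  ......
  ......
  ...F.F

.FTF.F
F.F...
......
......
...F.F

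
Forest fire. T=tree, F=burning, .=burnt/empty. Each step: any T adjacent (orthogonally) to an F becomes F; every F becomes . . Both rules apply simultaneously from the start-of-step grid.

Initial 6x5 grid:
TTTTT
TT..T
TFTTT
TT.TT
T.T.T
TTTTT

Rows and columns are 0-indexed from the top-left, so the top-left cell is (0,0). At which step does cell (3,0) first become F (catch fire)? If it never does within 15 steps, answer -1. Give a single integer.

Step 1: cell (3,0)='T' (+4 fires, +1 burnt)
Step 2: cell (3,0)='F' (+4 fires, +4 burnt)
  -> target ignites at step 2
Step 3: cell (3,0)='.' (+5 fires, +4 burnt)
Step 4: cell (3,0)='.' (+4 fires, +5 burnt)
Step 5: cell (3,0)='.' (+3 fires, +4 burnt)
Step 6: cell (3,0)='.' (+2 fires, +3 burnt)
Step 7: cell (3,0)='.' (+2 fires, +2 burnt)
Step 8: cell (3,0)='.' (+0 fires, +2 burnt)
  fire out at step 8

2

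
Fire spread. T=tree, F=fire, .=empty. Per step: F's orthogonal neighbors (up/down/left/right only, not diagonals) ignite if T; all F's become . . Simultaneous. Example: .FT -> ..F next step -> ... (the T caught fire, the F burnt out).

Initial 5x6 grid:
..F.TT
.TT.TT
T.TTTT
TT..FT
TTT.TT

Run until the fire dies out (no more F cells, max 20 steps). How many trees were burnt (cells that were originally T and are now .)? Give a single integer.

Answer: 13

Derivation:
Step 1: +4 fires, +2 burnt (F count now 4)
Step 2: +6 fires, +4 burnt (F count now 6)
Step 3: +2 fires, +6 burnt (F count now 2)
Step 4: +1 fires, +2 burnt (F count now 1)
Step 5: +0 fires, +1 burnt (F count now 0)
Fire out after step 5
Initially T: 19, now '.': 24
Total burnt (originally-T cells now '.'): 13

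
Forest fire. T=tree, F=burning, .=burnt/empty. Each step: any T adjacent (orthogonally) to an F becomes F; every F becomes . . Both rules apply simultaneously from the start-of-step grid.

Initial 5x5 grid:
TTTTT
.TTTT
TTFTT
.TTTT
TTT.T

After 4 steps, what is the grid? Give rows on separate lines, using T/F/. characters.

Step 1: 4 trees catch fire, 1 burn out
  TTTTT
  .TFTT
  TF.FT
  .TFTT
  TTT.T
Step 2: 8 trees catch fire, 4 burn out
  TTFTT
  .F.FT
  F...F
  .F.FT
  TTF.T
Step 3: 5 trees catch fire, 8 burn out
  TF.FT
  ....F
  .....
  ....F
  TF..T
Step 4: 4 trees catch fire, 5 burn out
  F...F
  .....
  .....
  .....
  F...F

F...F
.....
.....
.....
F...F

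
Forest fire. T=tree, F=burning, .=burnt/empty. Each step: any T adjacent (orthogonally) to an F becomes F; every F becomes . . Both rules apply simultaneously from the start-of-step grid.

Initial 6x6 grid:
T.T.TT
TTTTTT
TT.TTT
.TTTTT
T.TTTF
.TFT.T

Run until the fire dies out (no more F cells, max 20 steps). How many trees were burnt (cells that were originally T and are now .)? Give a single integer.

Answer: 26

Derivation:
Step 1: +6 fires, +2 burnt (F count now 6)
Step 2: +4 fires, +6 burnt (F count now 4)
Step 3: +4 fires, +4 burnt (F count now 4)
Step 4: +4 fires, +4 burnt (F count now 4)
Step 5: +4 fires, +4 burnt (F count now 4)
Step 6: +2 fires, +4 burnt (F count now 2)
Step 7: +2 fires, +2 burnt (F count now 2)
Step 8: +0 fires, +2 burnt (F count now 0)
Fire out after step 8
Initially T: 27, now '.': 35
Total burnt (originally-T cells now '.'): 26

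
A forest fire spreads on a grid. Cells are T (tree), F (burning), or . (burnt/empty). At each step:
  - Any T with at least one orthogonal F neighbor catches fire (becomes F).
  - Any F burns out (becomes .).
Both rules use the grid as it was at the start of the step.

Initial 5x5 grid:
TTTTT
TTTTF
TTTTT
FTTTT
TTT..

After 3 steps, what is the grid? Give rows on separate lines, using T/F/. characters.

Step 1: 6 trees catch fire, 2 burn out
  TTTTF
  TTTF.
  FTTTF
  .FTTT
  FTT..
Step 2: 8 trees catch fire, 6 burn out
  TTTF.
  FTF..
  .FTF.
  ..FTF
  .FT..
Step 3: 6 trees catch fire, 8 burn out
  FTF..
  .F...
  ..F..
  ...F.
  ..F..

FTF..
.F...
..F..
...F.
..F..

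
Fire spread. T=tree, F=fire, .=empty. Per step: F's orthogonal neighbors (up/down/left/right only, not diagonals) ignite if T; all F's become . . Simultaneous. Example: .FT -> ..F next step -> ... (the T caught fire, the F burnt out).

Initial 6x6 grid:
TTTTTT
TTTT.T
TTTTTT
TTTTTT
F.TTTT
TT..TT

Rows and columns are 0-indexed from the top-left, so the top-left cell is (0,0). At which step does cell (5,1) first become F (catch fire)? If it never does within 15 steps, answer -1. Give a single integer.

Step 1: cell (5,1)='T' (+2 fires, +1 burnt)
Step 2: cell (5,1)='F' (+3 fires, +2 burnt)
  -> target ignites at step 2
Step 3: cell (5,1)='.' (+3 fires, +3 burnt)
Step 4: cell (5,1)='.' (+5 fires, +3 burnt)
Step 5: cell (5,1)='.' (+5 fires, +5 burnt)
Step 6: cell (5,1)='.' (+5 fires, +5 burnt)
Step 7: cell (5,1)='.' (+4 fires, +5 burnt)
Step 8: cell (5,1)='.' (+3 fires, +4 burnt)
Step 9: cell (5,1)='.' (+1 fires, +3 burnt)
Step 10: cell (5,1)='.' (+0 fires, +1 burnt)
  fire out at step 10

2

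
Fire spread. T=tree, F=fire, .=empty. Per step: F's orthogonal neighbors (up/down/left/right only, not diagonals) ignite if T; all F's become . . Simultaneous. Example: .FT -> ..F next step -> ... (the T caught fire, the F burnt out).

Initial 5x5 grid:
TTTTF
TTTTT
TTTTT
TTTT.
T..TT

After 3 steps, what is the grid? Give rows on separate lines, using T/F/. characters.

Step 1: 2 trees catch fire, 1 burn out
  TTTF.
  TTTTF
  TTTTT
  TTTT.
  T..TT
Step 2: 3 trees catch fire, 2 burn out
  TTF..
  TTTF.
  TTTTF
  TTTT.
  T..TT
Step 3: 3 trees catch fire, 3 burn out
  TF...
  TTF..
  TTTF.
  TTTT.
  T..TT

TF...
TTF..
TTTF.
TTTT.
T..TT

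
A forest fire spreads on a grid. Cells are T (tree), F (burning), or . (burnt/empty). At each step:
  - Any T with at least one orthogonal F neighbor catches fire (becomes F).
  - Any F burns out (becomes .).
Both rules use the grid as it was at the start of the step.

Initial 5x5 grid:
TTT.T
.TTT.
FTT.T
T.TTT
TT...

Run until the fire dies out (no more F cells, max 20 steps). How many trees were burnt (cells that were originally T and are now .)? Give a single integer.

Step 1: +2 fires, +1 burnt (F count now 2)
Step 2: +3 fires, +2 burnt (F count now 3)
Step 3: +4 fires, +3 burnt (F count now 4)
Step 4: +4 fires, +4 burnt (F count now 4)
Step 5: +1 fires, +4 burnt (F count now 1)
Step 6: +1 fires, +1 burnt (F count now 1)
Step 7: +0 fires, +1 burnt (F count now 0)
Fire out after step 7
Initially T: 16, now '.': 24
Total burnt (originally-T cells now '.'): 15

Answer: 15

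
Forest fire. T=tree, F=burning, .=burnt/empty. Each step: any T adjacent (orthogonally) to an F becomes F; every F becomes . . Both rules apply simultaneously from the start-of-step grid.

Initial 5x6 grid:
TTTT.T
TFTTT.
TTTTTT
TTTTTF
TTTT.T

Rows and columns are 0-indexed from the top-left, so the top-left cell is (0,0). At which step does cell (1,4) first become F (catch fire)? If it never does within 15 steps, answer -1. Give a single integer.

Step 1: cell (1,4)='T' (+7 fires, +2 burnt)
Step 2: cell (1,4)='T' (+8 fires, +7 burnt)
Step 3: cell (1,4)='F' (+7 fires, +8 burnt)
  -> target ignites at step 3
Step 4: cell (1,4)='.' (+2 fires, +7 burnt)
Step 5: cell (1,4)='.' (+0 fires, +2 burnt)
  fire out at step 5

3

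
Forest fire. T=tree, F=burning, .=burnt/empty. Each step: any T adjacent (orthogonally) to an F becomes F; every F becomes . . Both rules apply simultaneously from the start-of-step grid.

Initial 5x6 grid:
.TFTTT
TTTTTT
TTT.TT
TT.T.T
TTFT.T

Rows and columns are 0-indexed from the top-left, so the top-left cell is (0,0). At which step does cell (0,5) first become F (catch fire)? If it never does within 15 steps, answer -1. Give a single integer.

Step 1: cell (0,5)='T' (+5 fires, +2 burnt)
Step 2: cell (0,5)='T' (+7 fires, +5 burnt)
Step 3: cell (0,5)='F' (+5 fires, +7 burnt)
  -> target ignites at step 3
Step 4: cell (0,5)='.' (+3 fires, +5 burnt)
Step 5: cell (0,5)='.' (+1 fires, +3 burnt)
Step 6: cell (0,5)='.' (+1 fires, +1 burnt)
Step 7: cell (0,5)='.' (+1 fires, +1 burnt)
Step 8: cell (0,5)='.' (+0 fires, +1 burnt)
  fire out at step 8

3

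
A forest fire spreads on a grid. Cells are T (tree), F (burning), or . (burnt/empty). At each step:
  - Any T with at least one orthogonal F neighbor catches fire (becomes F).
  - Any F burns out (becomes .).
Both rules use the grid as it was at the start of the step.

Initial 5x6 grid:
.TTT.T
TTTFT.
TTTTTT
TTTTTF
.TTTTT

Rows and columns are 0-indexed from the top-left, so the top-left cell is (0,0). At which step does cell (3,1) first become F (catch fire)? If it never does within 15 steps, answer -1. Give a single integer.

Step 1: cell (3,1)='T' (+7 fires, +2 burnt)
Step 2: cell (3,1)='T' (+6 fires, +7 burnt)
Step 3: cell (3,1)='T' (+5 fires, +6 burnt)
Step 4: cell (3,1)='F' (+3 fires, +5 burnt)
  -> target ignites at step 4
Step 5: cell (3,1)='.' (+2 fires, +3 burnt)
Step 6: cell (3,1)='.' (+0 fires, +2 burnt)
  fire out at step 6

4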